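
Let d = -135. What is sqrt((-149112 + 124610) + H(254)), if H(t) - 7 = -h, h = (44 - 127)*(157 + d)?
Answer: I*sqrt(22669) ≈ 150.56*I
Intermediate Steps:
h = -1826 (h = (44 - 127)*(157 - 135) = -83*22 = -1826)
H(t) = 1833 (H(t) = 7 - 1*(-1826) = 7 + 1826 = 1833)
sqrt((-149112 + 124610) + H(254)) = sqrt((-149112 + 124610) + 1833) = sqrt(-24502 + 1833) = sqrt(-22669) = I*sqrt(22669)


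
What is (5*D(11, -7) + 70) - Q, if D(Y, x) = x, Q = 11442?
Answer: -11407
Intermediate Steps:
(5*D(11, -7) + 70) - Q = (5*(-7) + 70) - 1*11442 = (-35 + 70) - 11442 = 35 - 11442 = -11407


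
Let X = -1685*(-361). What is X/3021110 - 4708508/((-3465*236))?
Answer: 105159568427/17646303510 ≈ 5.9593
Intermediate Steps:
X = 608285
X/3021110 - 4708508/((-3465*236)) = 608285/3021110 - 4708508/((-3465*236)) = 608285*(1/3021110) - 4708508/(-817740) = 121657/604222 - 4708508*(-1/817740) = 121657/604222 + 168161/29205 = 105159568427/17646303510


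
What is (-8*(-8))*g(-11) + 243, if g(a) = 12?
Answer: 1011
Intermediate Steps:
(-8*(-8))*g(-11) + 243 = -8*(-8)*12 + 243 = 64*12 + 243 = 768 + 243 = 1011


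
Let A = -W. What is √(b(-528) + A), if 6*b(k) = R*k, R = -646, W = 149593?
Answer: 9*I*√1145 ≈ 304.54*I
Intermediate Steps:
A = -149593 (A = -1*149593 = -149593)
b(k) = -323*k/3 (b(k) = (-646*k)/6 = -323*k/3)
√(b(-528) + A) = √(-323/3*(-528) - 149593) = √(56848 - 149593) = √(-92745) = 9*I*√1145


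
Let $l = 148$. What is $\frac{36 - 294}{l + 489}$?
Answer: $- \frac{258}{637} \approx -0.40502$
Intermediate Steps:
$\frac{36 - 294}{l + 489} = \frac{36 - 294}{148 + 489} = - \frac{258}{637}$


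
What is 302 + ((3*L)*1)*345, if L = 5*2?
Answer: 10652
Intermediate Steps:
L = 10
302 + ((3*L)*1)*345 = 302 + ((3*10)*1)*345 = 302 + (30*1)*345 = 302 + 30*345 = 302 + 10350 = 10652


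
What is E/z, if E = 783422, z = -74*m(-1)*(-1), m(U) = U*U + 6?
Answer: 391711/259 ≈ 1512.4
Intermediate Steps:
m(U) = 6 + U² (m(U) = U² + 6 = 6 + U²)
z = 518 (z = -74*(6 + (-1)²)*(-1) = -74*(6 + 1)*(-1) = -74*7*(-1) = -518*(-1) = 518)
E/z = 783422/518 = 783422*(1/518) = 391711/259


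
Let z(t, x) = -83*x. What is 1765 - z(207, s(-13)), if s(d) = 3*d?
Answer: -1472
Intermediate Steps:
1765 - z(207, s(-13)) = 1765 - (-83)*3*(-13) = 1765 - (-83)*(-39) = 1765 - 1*3237 = 1765 - 3237 = -1472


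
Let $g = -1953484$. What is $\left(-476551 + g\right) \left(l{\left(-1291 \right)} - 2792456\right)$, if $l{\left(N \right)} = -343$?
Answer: $6786599317965$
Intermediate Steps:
$\left(-476551 + g\right) \left(l{\left(-1291 \right)} - 2792456\right) = \left(-476551 - 1953484\right) \left(-343 - 2792456\right) = \left(-2430035\right) \left(-2792799\right) = 6786599317965$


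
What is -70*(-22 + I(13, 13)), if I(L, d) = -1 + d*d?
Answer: -10220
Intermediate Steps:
I(L, d) = -1 + d²
-70*(-22 + I(13, 13)) = -70*(-22 + (-1 + 13²)) = -70*(-22 + (-1 + 169)) = -70*(-22 + 168) = -70*146 = -10220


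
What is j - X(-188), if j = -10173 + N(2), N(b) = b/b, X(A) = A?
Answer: -9984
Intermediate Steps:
N(b) = 1
j = -10172 (j = -10173 + 1 = -10172)
j - X(-188) = -10172 - 1*(-188) = -10172 + 188 = -9984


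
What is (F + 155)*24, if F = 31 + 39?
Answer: 5400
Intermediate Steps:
F = 70
(F + 155)*24 = (70 + 155)*24 = 225*24 = 5400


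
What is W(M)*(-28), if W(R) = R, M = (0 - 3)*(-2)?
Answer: -168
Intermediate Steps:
M = 6 (M = -3*(-2) = 6)
W(M)*(-28) = 6*(-28) = -168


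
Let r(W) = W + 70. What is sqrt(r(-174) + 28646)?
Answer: sqrt(28542) ≈ 168.94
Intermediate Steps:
r(W) = 70 + W
sqrt(r(-174) + 28646) = sqrt((70 - 174) + 28646) = sqrt(-104 + 28646) = sqrt(28542)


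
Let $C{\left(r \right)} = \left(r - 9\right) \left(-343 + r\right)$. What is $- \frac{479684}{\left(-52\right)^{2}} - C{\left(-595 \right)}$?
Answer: $- \frac{383109073}{676} \approx -5.6673 \cdot 10^{5}$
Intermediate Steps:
$C{\left(r \right)} = \left(-343 + r\right) \left(-9 + r\right)$ ($C{\left(r \right)} = \left(-9 + r\right) \left(-343 + r\right) = \left(-343 + r\right) \left(-9 + r\right)$)
$- \frac{479684}{\left(-52\right)^{2}} - C{\left(-595 \right)} = - \frac{479684}{\left(-52\right)^{2}} - \left(3087 + \left(-595\right)^{2} - -209440\right) = - \frac{479684}{2704} - \left(3087 + 354025 + 209440\right) = \left(-479684\right) \frac{1}{2704} - 566552 = - \frac{119921}{676} - 566552 = - \frac{383109073}{676}$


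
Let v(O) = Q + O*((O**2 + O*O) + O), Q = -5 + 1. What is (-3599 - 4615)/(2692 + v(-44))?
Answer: 1369/27624 ≈ 0.049558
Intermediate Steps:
Q = -4
v(O) = -4 + O*(O + 2*O**2) (v(O) = -4 + O*((O**2 + O*O) + O) = -4 + O*((O**2 + O**2) + O) = -4 + O*(2*O**2 + O) = -4 + O*(O + 2*O**2))
(-3599 - 4615)/(2692 + v(-44)) = (-3599 - 4615)/(2692 + (-4 + (-44)**2 + 2*(-44)**3)) = -8214/(2692 + (-4 + 1936 + 2*(-85184))) = -8214/(2692 + (-4 + 1936 - 170368)) = -8214/(2692 - 168436) = -8214/(-165744) = -8214*(-1/165744) = 1369/27624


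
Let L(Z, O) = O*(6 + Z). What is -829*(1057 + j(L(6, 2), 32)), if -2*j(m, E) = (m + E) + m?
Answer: -843093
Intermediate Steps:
j(m, E) = -m - E/2 (j(m, E) = -((m + E) + m)/2 = -((E + m) + m)/2 = -(E + 2*m)/2 = -m - E/2)
-829*(1057 + j(L(6, 2), 32)) = -829*(1057 + (-2*(6 + 6) - ½*32)) = -829*(1057 + (-2*12 - 16)) = -829*(1057 + (-1*24 - 16)) = -829*(1057 + (-24 - 16)) = -829*(1057 - 40) = -829*1017 = -843093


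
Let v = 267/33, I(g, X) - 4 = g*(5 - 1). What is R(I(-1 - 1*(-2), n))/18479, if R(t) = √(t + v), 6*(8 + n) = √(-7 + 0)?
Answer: √1947/203269 ≈ 0.00021708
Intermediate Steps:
n = -8 + I*√7/6 (n = -8 + √(-7 + 0)/6 = -8 + √(-7)/6 = -8 + (I*√7)/6 = -8 + I*√7/6 ≈ -8.0 + 0.44096*I)
I(g, X) = 4 + 4*g (I(g, X) = 4 + g*(5 - 1) = 4 + g*4 = 4 + 4*g)
v = 89/11 (v = 267*(1/33) = 89/11 ≈ 8.0909)
R(t) = √(89/11 + t) (R(t) = √(t + 89/11) = √(89/11 + t))
R(I(-1 - 1*(-2), n))/18479 = (√(979 + 121*(4 + 4*(-1 - 1*(-2))))/11)/18479 = (√(979 + 121*(4 + 4*(-1 + 2)))/11)*(1/18479) = (√(979 + 121*(4 + 4*1))/11)*(1/18479) = (√(979 + 121*(4 + 4))/11)*(1/18479) = (√(979 + 121*8)/11)*(1/18479) = (√(979 + 968)/11)*(1/18479) = (√1947/11)*(1/18479) = √1947/203269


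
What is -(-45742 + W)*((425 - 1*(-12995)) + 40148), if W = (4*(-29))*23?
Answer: 2593226880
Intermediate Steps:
W = -2668 (W = -116*23 = -2668)
-(-45742 + W)*((425 - 1*(-12995)) + 40148) = -(-45742 - 2668)*((425 - 1*(-12995)) + 40148) = -(-48410)*((425 + 12995) + 40148) = -(-48410)*(13420 + 40148) = -(-48410)*53568 = -1*(-2593226880) = 2593226880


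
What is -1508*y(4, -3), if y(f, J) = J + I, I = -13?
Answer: 24128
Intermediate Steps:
y(f, J) = -13 + J (y(f, J) = J - 13 = -13 + J)
-1508*y(4, -3) = -1508*(-13 - 3) = -1508*(-16) = 24128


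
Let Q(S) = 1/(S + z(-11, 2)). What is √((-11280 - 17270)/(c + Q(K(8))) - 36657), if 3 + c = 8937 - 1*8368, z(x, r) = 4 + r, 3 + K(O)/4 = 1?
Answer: I*√46954784877/1131 ≈ 191.59*I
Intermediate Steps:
K(O) = -8 (K(O) = -12 + 4*1 = -12 + 4 = -8)
Q(S) = 1/(6 + S) (Q(S) = 1/(S + (4 + 2)) = 1/(S + 6) = 1/(6 + S))
c = 566 (c = -3 + (8937 - 1*8368) = -3 + (8937 - 8368) = -3 + 569 = 566)
√((-11280 - 17270)/(c + Q(K(8))) - 36657) = √((-11280 - 17270)/(566 + 1/(6 - 8)) - 36657) = √(-28550/(566 + 1/(-2)) - 36657) = √(-28550/(566 - ½) - 36657) = √(-28550/1131/2 - 36657) = √(-28550*2/1131 - 36657) = √(-57100/1131 - 36657) = √(-41516167/1131) = I*√46954784877/1131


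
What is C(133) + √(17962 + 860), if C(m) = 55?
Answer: 55 + √18822 ≈ 192.19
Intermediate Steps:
C(133) + √(17962 + 860) = 55 + √(17962 + 860) = 55 + √18822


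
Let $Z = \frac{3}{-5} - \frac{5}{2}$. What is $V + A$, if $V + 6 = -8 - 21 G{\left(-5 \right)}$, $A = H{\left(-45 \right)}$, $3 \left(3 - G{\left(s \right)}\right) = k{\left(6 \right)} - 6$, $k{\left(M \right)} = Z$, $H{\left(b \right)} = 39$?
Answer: $- \frac{1017}{10} \approx -101.7$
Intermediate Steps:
$Z = - \frac{31}{10}$ ($Z = 3 \left(- \frac{1}{5}\right) - \frac{5}{2} = - \frac{3}{5} - \frac{5}{2} = - \frac{31}{10} \approx -3.1$)
$k{\left(M \right)} = - \frac{31}{10}$
$G{\left(s \right)} = \frac{181}{30}$ ($G{\left(s \right)} = 3 - \frac{- \frac{31}{10} - 6}{3} = 3 - - \frac{91}{30} = 3 + \frac{91}{30} = \frac{181}{30}$)
$A = 39$
$V = - \frac{1407}{10}$ ($V = -6 - \frac{1347}{10} = - \frac{1407}{10} \approx -140.7$)
$V + A = - \frac{1407}{10} + 39 = - \frac{1017}{10}$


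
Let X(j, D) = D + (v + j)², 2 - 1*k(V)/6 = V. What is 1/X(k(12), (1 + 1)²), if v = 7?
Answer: 1/2813 ≈ 0.00035549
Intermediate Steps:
k(V) = 12 - 6*V
X(j, D) = D + (7 + j)²
1/X(k(12), (1 + 1)²) = 1/((1 + 1)² + (7 + (12 - 6*12))²) = 1/(2² + (7 + (12 - 72))²) = 1/(4 + (7 - 60)²) = 1/(4 + (-53)²) = 1/(4 + 2809) = 1/2813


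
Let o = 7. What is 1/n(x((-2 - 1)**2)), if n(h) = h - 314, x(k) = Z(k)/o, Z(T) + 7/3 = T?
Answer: -21/6574 ≈ -0.0031944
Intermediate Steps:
Z(T) = -7/3 + T
x(k) = -1/3 + k/7 (x(k) = (-7/3 + k)/7 = (-7/3 + k)*(1/7) = -1/3 + k/7)
n(h) = -314 + h
1/n(x((-2 - 1)**2)) = 1/(-314 + (-1/3 + (-2 - 1)**2/7)) = 1/(-314 + (-1/3 + (1/7)*(-3)**2)) = 1/(-314 + (-1/3 + (1/7)*9)) = 1/(-314 + (-1/3 + 9/7)) = 1/(-314 + 20/21) = 1/(-6574/21) = -21/6574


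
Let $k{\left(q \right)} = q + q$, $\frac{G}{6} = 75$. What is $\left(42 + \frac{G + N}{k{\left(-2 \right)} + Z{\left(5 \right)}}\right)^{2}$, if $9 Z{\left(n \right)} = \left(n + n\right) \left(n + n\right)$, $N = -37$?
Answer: $\frac{41024025}{4096} \approx 10016.0$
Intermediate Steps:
$G = 450$ ($G = 6 \cdot 75 = 450$)
$k{\left(q \right)} = 2 q$
$Z{\left(n \right)} = \frac{4 n^{2}}{9}$ ($Z{\left(n \right)} = \frac{\left(n + n\right) \left(n + n\right)}{9} = \frac{2 n 2 n}{9} = \frac{4 n^{2}}{9}$)
$\left(42 + \frac{G + N}{k{\left(-2 \right)} + Z{\left(5 \right)}}\right)^{2} = \left(42 + \frac{450 - 37}{2 \left(-2\right) + \frac{4 \cdot 5^{2}}{9}}\right)^{2} = \left(42 + \frac{413}{-4 + \frac{4}{9} \cdot 25}\right)^{2} = \left(42 + \frac{413}{-4 + \frac{100}{9}}\right)^{2} = \left(42 + \frac{413}{\frac{64}{9}}\right)^{2} = \left(42 + 413 \cdot \frac{9}{64}\right)^{2} = \left(42 + \frac{3717}{64}\right)^{2} = \left(\frac{6405}{64}\right)^{2} = \frac{41024025}{4096}$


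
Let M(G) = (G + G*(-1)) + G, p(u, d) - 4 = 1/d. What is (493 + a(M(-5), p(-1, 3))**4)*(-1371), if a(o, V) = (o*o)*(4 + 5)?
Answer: -3513723722778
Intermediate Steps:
p(u, d) = 4 + 1/d
M(G) = G (M(G) = (G - G) + G = 0 + G = G)
a(o, V) = 9*o**2 (a(o, V) = o**2*9 = 9*o**2)
(493 + a(M(-5), p(-1, 3))**4)*(-1371) = (493 + (9*(-5)**2)**4)*(-1371) = (493 + (9*25)**4)*(-1371) = (493 + 225**4)*(-1371) = (493 + 2562890625)*(-1371) = 2562891118*(-1371) = -3513723722778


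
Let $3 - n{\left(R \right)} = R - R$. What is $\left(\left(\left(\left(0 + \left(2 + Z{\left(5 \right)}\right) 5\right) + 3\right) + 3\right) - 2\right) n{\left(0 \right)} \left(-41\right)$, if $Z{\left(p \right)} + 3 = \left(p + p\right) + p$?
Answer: $-9102$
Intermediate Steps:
$n{\left(R \right)} = 3$ ($n{\left(R \right)} = 3 - \left(R - R\right) = 3 - 0 = 3 + 0 = 3$)
$Z{\left(p \right)} = -3 + 3 p$ ($Z{\left(p \right)} = -3 + \left(\left(p + p\right) + p\right) = -3 + \left(2 p + p\right) = -3 + 3 p$)
$\left(\left(\left(\left(0 + \left(2 + Z{\left(5 \right)}\right) 5\right) + 3\right) + 3\right) - 2\right) n{\left(0 \right)} \left(-41\right) = \left(\left(\left(\left(0 + \left(2 + \left(-3 + 3 \cdot 5\right)\right) 5\right) + 3\right) + 3\right) - 2\right) 3 \left(-41\right) = \left(\left(\left(\left(0 + \left(2 + \left(-3 + 15\right)\right) 5\right) + 3\right) + 3\right) - 2\right) 3 \left(-41\right) = \left(\left(\left(\left(0 + \left(2 + 12\right) 5\right) + 3\right) + 3\right) - 2\right) 3 \left(-41\right) = \left(\left(\left(\left(0 + 14 \cdot 5\right) + 3\right) + 3\right) - 2\right) 3 \left(-41\right) = \left(\left(\left(\left(0 + 70\right) + 3\right) + 3\right) - 2\right) 3 \left(-41\right) = \left(\left(\left(70 + 3\right) + 3\right) - 2\right) 3 \left(-41\right) = \left(\left(73 + 3\right) - 2\right) 3 \left(-41\right) = \left(76 - 2\right) 3 \left(-41\right) = 74 \cdot 3 \left(-41\right) = 222 \left(-41\right) = -9102$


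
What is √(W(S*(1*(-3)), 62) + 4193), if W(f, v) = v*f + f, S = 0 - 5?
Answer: √5138 ≈ 71.680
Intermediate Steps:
S = -5
W(f, v) = f + f*v (W(f, v) = f*v + f = f + f*v)
√(W(S*(1*(-3)), 62) + 4193) = √((-5*(-3))*(1 + 62) + 4193) = √(-5*(-3)*63 + 4193) = √(15*63 + 4193) = √(945 + 4193) = √5138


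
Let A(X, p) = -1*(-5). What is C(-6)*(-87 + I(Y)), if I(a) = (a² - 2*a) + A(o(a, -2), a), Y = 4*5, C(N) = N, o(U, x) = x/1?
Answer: -1668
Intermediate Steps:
o(U, x) = x (o(U, x) = x*1 = x)
A(X, p) = 5
Y = 20
I(a) = 5 + a² - 2*a (I(a) = (a² - 2*a) + 5 = 5 + a² - 2*a)
C(-6)*(-87 + I(Y)) = -6*(-87 + (5 + 20² - 2*20)) = -6*(-87 + (5 + 400 - 40)) = -6*(-87 + 365) = -6*278 = -1668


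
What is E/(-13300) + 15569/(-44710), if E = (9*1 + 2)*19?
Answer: -1139011/3129700 ≈ -0.36394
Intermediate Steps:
E = 209 (E = (9 + 2)*19 = 11*19 = 209)
E/(-13300) + 15569/(-44710) = 209/(-13300) + 15569/(-44710) = 209*(-1/13300) + 15569*(-1/44710) = -11/700 - 15569/44710 = -1139011/3129700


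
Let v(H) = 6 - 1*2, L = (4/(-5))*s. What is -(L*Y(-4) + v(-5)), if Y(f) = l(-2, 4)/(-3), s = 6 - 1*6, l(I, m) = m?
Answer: -4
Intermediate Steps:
s = 0 (s = 6 - 6 = 0)
L = 0 (L = (4/(-5))*0 = (4*(-⅕))*0 = -⅘*0 = 0)
Y(f) = -4/3 (Y(f) = 4/(-3) = 4*(-⅓) = -4/3)
v(H) = 4 (v(H) = 6 - 2 = 4)
-(L*Y(-4) + v(-5)) = -(0*(-4/3) + 4) = -(0 + 4) = -1*4 = -4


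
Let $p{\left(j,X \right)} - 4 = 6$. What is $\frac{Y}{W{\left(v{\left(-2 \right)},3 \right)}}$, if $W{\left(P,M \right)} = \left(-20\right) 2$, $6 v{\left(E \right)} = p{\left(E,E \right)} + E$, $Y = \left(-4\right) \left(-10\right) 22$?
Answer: $-22$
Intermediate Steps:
$p{\left(j,X \right)} = 10$ ($p{\left(j,X \right)} = 4 + 6 = 10$)
$Y = 880$ ($Y = 40 \cdot 22 = 880$)
$v{\left(E \right)} = \frac{5}{3} + \frac{E}{6}$ ($v{\left(E \right)} = \frac{10 + E}{6} = \frac{5}{3} + \frac{E}{6}$)
$W{\left(P,M \right)} = -40$
$\frac{Y}{W{\left(v{\left(-2 \right)},3 \right)}} = \frac{880}{-40} = 880 \left(- \frac{1}{40}\right) = -22$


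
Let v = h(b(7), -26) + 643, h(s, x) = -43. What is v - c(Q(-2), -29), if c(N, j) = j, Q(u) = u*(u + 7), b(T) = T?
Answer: 629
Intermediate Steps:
Q(u) = u*(7 + u)
v = 600 (v = -43 + 643 = 600)
v - c(Q(-2), -29) = 600 - 1*(-29) = 600 + 29 = 629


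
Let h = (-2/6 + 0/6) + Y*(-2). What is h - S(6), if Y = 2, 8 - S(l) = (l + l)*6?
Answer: 179/3 ≈ 59.667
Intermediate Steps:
S(l) = 8 - 12*l (S(l) = 8 - (l + l)*6 = 8 - 2*l*6 = 8 - 12*l)
h = -13/3 (h = (-2/6 + 0/6) + 2*(-2) = (-2*1/6 + 0*(1/6)) - 4 = (-1/3 + 0) - 4 = -1/3 - 4 = -13/3 ≈ -4.3333)
h - S(6) = -13/3 - (8 - 12*6) = -13/3 - (8 - 72) = -13/3 - 1*(-64) = -13/3 + 64 = 179/3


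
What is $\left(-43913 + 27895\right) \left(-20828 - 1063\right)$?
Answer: $350650038$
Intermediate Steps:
$\left(-43913 + 27895\right) \left(-20828 - 1063\right) = \left(-16018\right) \left(-21891\right) = 350650038$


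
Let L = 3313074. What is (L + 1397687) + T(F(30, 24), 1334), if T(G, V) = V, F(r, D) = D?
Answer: 4712095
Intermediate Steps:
(L + 1397687) + T(F(30, 24), 1334) = (3313074 + 1397687) + 1334 = 4710761 + 1334 = 4712095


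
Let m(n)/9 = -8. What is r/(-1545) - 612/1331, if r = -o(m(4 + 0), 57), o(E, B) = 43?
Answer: -888307/2056395 ≈ -0.43197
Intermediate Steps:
m(n) = -72 (m(n) = 9*(-8) = -72)
r = -43 (r = -1*43 = -43)
r/(-1545) - 612/1331 = -43/(-1545) - 612/1331 = -43*(-1/1545) - 612*1/1331 = 43/1545 - 612/1331 = -888307/2056395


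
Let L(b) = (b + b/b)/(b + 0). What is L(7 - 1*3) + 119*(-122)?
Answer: -58067/4 ≈ -14517.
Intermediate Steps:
L(b) = (1 + b)/b (L(b) = (b + 1)/b = (1 + b)/b)
L(7 - 1*3) + 119*(-122) = (1 + (7 - 1*3))/(7 - 1*3) + 119*(-122) = (1 + (7 - 3))/(7 - 3) - 14518 = (1 + 4)/4 - 14518 = (¼)*5 - 14518 = 5/4 - 14518 = -58067/4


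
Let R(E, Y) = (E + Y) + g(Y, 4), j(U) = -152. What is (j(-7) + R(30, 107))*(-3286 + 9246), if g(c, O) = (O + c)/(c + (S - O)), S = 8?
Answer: -83440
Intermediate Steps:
g(c, O) = (O + c)/(8 + c - O) (g(c, O) = (O + c)/(c + (8 - O)) = (O + c)/(8 + c - O))
R(E, Y) = 1 + E + Y (R(E, Y) = (E + Y) + (4 + Y)/(8 + Y - 1*4) = (E + Y) + (4 + Y)/(8 + Y - 4) = (E + Y) + (4 + Y)/(4 + Y) = (E + Y) + 1 = 1 + E + Y)
(j(-7) + R(30, 107))*(-3286 + 9246) = (-152 + (1 + 30 + 107))*(-3286 + 9246) = (-152 + 138)*5960 = -14*5960 = -83440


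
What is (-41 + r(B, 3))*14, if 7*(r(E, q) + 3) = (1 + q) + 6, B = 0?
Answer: -596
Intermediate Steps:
r(E, q) = -2 + q/7 (r(E, q) = -3 + ((1 + q) + 6)/7 = -3 + (7 + q)/7 = -3 + (1 + q/7) = -2 + q/7)
(-41 + r(B, 3))*14 = (-41 + (-2 + (⅐)*3))*14 = (-41 + (-2 + 3/7))*14 = (-41 - 11/7)*14 = -298/7*14 = -596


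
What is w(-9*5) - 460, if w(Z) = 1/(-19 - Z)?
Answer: -11959/26 ≈ -459.96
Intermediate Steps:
w(-9*5) - 460 = -1/(19 - 9*5) - 460 = -1/(19 - 45) - 460 = -1/(-26) - 460 = -1*(-1/26) - 460 = 1/26 - 460 = -11959/26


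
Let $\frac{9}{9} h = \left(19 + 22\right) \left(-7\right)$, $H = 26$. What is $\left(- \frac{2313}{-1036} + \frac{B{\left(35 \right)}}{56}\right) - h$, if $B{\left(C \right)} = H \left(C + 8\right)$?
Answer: $\frac{80082}{259} \approx 309.2$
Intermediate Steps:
$B{\left(C \right)} = 208 + 26 C$ ($B{\left(C \right)} = 26 \left(C + 8\right) = 26 \left(8 + C\right) = 208 + 26 C$)
$h = -287$ ($h = \left(19 + 22\right) \left(-7\right) = 41 \left(-7\right) = -287$)
$\left(- \frac{2313}{-1036} + \frac{B{\left(35 \right)}}{56}\right) - h = \left(- \frac{2313}{-1036} + \frac{208 + 26 \cdot 35}{56}\right) - -287 = \left(\left(-2313\right) \left(- \frac{1}{1036}\right) + \left(208 + 910\right) \frac{1}{56}\right) + 287 = \left(\frac{2313}{1036} + 1118 \cdot \frac{1}{56}\right) + 287 = \left(\frac{2313}{1036} + \frac{559}{28}\right) + 287 = \frac{5749}{259} + 287 = \frac{80082}{259}$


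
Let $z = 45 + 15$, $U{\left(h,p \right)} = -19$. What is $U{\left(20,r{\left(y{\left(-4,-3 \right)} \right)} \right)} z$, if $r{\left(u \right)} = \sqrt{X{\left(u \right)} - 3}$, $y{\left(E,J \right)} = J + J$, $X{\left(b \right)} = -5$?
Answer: $-1140$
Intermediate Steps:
$y{\left(E,J \right)} = 2 J$
$r{\left(u \right)} = 2 i \sqrt{2}$ ($r{\left(u \right)} = \sqrt{-5 - 3} = \sqrt{-8} = 2 i \sqrt{2}$)
$z = 60$
$U{\left(20,r{\left(y{\left(-4,-3 \right)} \right)} \right)} z = \left(-19\right) 60 = -1140$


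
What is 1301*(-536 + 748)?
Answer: 275812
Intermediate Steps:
1301*(-536 + 748) = 1301*212 = 275812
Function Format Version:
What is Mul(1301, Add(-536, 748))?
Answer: 275812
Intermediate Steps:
Mul(1301, Add(-536, 748)) = Mul(1301, 212) = 275812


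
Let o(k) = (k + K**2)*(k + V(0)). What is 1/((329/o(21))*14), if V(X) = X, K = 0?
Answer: 9/94 ≈ 0.095745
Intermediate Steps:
o(k) = k**2 (o(k) = (k + 0**2)*(k + 0) = (k + 0)*k = k*k = k**2)
1/((329/o(21))*14) = 1/((329/(21**2))*14) = 1/((329/441)*14) = 1/((329*(1/441))*14) = 1/((47/63)*14) = 1/(94/9) = 9/94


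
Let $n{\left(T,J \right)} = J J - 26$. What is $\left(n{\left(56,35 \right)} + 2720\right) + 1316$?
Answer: $5235$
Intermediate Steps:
$n{\left(T,J \right)} = -26 + J^{2}$ ($n{\left(T,J \right)} = J^{2} - 26 = -26 + J^{2}$)
$\left(n{\left(56,35 \right)} + 2720\right) + 1316 = \left(\left(-26 + 35^{2}\right) + 2720\right) + 1316 = \left(\left(-26 + 1225\right) + 2720\right) + 1316 = \left(1199 + 2720\right) + 1316 = 3919 + 1316 = 5235$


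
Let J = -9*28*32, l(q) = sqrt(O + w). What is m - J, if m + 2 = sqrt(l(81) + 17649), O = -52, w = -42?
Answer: 8062 + sqrt(17649 + I*sqrt(94)) ≈ 8194.8 + 0.03649*I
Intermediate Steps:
l(q) = I*sqrt(94) (l(q) = sqrt(-52 - 42) = sqrt(-94) = I*sqrt(94))
m = -2 + sqrt(17649 + I*sqrt(94)) (m = -2 + sqrt(I*sqrt(94) + 17649) = -2 + sqrt(17649 + I*sqrt(94)) ≈ 130.85 + 0.03649*I)
J = -8064 (J = -252*32 = -8064)
m - J = (-2 + sqrt(17649 + I*sqrt(94))) - 1*(-8064) = (-2 + sqrt(17649 + I*sqrt(94))) + 8064 = 8062 + sqrt(17649 + I*sqrt(94))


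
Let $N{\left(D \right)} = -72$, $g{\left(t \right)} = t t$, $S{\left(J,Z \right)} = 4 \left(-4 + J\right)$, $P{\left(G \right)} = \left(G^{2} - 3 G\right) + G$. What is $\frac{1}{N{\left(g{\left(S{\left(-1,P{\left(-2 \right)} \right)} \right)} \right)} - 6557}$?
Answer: $- \frac{1}{6629} \approx -0.00015085$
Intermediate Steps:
$P{\left(G \right)} = G^{2} - 2 G$
$S{\left(J,Z \right)} = -16 + 4 J$
$g{\left(t \right)} = t^{2}$
$\frac{1}{N{\left(g{\left(S{\left(-1,P{\left(-2 \right)} \right)} \right)} \right)} - 6557} = \frac{1}{-72 - 6557} = \frac{1}{-6629} = - \frac{1}{6629}$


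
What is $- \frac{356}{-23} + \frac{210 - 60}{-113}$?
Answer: $\frac{36778}{2599} \approx 14.151$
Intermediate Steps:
$- \frac{356}{-23} + \frac{210 - 60}{-113} = \left(-356\right) \left(- \frac{1}{23}\right) + \left(210 - 60\right) \left(- \frac{1}{113}\right) = \frac{356}{23} + 150 \left(- \frac{1}{113}\right) = \frac{356}{23} - \frac{150}{113} = \frac{36778}{2599}$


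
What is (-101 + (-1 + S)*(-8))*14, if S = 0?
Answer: -1302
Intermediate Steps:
(-101 + (-1 + S)*(-8))*14 = (-101 + (-1 + 0)*(-8))*14 = (-101 - 1*(-8))*14 = (-101 + 8)*14 = -93*14 = -1302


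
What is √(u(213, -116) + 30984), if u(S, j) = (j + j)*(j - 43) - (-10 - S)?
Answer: √68095 ≈ 260.95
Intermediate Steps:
u(S, j) = 10 + S + 2*j*(-43 + j) (u(S, j) = (2*j)*(-43 + j) + (10 + S) = 2*j*(-43 + j) + (10 + S) = 10 + S + 2*j*(-43 + j))
√(u(213, -116) + 30984) = √((10 + 213 - 86*(-116) + 2*(-116)²) + 30984) = √((10 + 213 + 9976 + 2*13456) + 30984) = √((10 + 213 + 9976 + 26912) + 30984) = √(37111 + 30984) = √68095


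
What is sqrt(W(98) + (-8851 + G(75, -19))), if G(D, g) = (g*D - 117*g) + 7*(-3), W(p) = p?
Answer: 2*I*sqrt(1994) ≈ 89.308*I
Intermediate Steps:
G(D, g) = -21 - 117*g + D*g (G(D, g) = (D*g - 117*g) - 21 = (-117*g + D*g) - 21 = -21 - 117*g + D*g)
sqrt(W(98) + (-8851 + G(75, -19))) = sqrt(98 + (-8851 + (-21 - 117*(-19) + 75*(-19)))) = sqrt(98 + (-8851 + (-21 + 2223 - 1425))) = sqrt(98 + (-8851 + 777)) = sqrt(98 - 8074) = sqrt(-7976) = 2*I*sqrt(1994)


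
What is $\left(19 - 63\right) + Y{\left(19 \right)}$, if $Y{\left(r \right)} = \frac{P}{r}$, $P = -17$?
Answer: $- \frac{853}{19} \approx -44.895$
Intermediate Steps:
$Y{\left(r \right)} = - \frac{17}{r}$
$\left(19 - 63\right) + Y{\left(19 \right)} = \left(19 - 63\right) - \frac{17}{19} = -44 - \frac{17}{19} = - \frac{853}{19}$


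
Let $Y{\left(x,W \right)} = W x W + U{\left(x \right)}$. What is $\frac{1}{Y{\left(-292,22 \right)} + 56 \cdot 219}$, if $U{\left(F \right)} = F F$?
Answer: $- \frac{1}{43800} \approx -2.2831 \cdot 10^{-5}$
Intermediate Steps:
$U{\left(F \right)} = F^{2}$
$Y{\left(x,W \right)} = x^{2} + x W^{2}$ ($Y{\left(x,W \right)} = W x W + x^{2} = x W^{2} + x^{2} = x^{2} + x W^{2}$)
$\frac{1}{Y{\left(-292,22 \right)} + 56 \cdot 219} = \frac{1}{- 292 \left(-292 + 22^{2}\right) + 56 \cdot 219} = \frac{1}{- 292 \left(-292 + 484\right) + 12264} = \frac{1}{\left(-292\right) 192 + 12264} = \frac{1}{-56064 + 12264} = \frac{1}{-43800} = - \frac{1}{43800}$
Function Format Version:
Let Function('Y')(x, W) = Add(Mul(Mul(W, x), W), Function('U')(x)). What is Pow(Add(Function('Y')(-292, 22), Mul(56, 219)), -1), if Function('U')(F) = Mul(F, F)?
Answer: Rational(-1, 43800) ≈ -2.2831e-5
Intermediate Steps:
Function('U')(F) = Pow(F, 2)
Function('Y')(x, W) = Add(Pow(x, 2), Mul(x, Pow(W, 2))) (Function('Y')(x, W) = Add(Mul(Mul(W, x), W), Pow(x, 2)) = Add(Mul(x, Pow(W, 2)), Pow(x, 2)) = Add(Pow(x, 2), Mul(x, Pow(W, 2))))
Pow(Add(Function('Y')(-292, 22), Mul(56, 219)), -1) = Pow(Add(Mul(-292, Add(-292, Pow(22, 2))), Mul(56, 219)), -1) = Pow(Add(Mul(-292, Add(-292, 484)), 12264), -1) = Pow(Add(Mul(-292, 192), 12264), -1) = Pow(Add(-56064, 12264), -1) = Pow(-43800, -1) = Rational(-1, 43800)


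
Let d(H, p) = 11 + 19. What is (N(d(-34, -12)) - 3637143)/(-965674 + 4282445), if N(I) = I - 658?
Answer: -3637771/3316771 ≈ -1.0968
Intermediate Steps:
d(H, p) = 30
N(I) = -658 + I
(N(d(-34, -12)) - 3637143)/(-965674 + 4282445) = ((-658 + 30) - 3637143)/(-965674 + 4282445) = (-628 - 3637143)/3316771 = -3637771*1/3316771 = -3637771/3316771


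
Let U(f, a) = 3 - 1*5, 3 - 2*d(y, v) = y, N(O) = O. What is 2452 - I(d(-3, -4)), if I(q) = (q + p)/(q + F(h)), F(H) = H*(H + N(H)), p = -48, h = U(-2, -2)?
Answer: 27017/11 ≈ 2456.1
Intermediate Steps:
d(y, v) = 3/2 - y/2
U(f, a) = -2 (U(f, a) = 3 - 5 = -2)
h = -2
F(H) = 2*H² (F(H) = H*(H + H) = H*(2*H) = 2*H²)
I(q) = (-48 + q)/(8 + q) (I(q) = (q - 48)/(q + 2*(-2)²) = (-48 + q)/(q + 2*4) = (-48 + q)/(q + 8) = (-48 + q)/(8 + q))
2452 - I(d(-3, -4)) = 2452 - (-48 + (3/2 - ½*(-3)))/(8 + (3/2 - ½*(-3))) = 2452 - (-48 + (3/2 + 3/2))/(8 + (3/2 + 3/2)) = 2452 - (-48 + 3)/(8 + 3) = 2452 - (-45)/11 = 2452 - 1*(-45/11) = 2452 + 45/11 = 27017/11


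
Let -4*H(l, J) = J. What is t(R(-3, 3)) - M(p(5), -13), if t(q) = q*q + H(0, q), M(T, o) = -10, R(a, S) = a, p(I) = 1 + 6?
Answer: 79/4 ≈ 19.750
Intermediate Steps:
p(I) = 7
H(l, J) = -J/4
t(q) = q² - q/4 (t(q) = q*q - q/4 = q² - q/4)
t(R(-3, 3)) - M(p(5), -13) = -3*(-¼ - 3) - 1*(-10) = -3*(-13/4) + 10 = 39/4 + 10 = 79/4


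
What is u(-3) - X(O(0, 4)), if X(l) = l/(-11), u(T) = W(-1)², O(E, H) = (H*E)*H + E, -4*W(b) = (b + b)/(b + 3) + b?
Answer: ¼ ≈ 0.25000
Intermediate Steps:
W(b) = -b/4 - b/(2*(3 + b)) (W(b) = -((b + b)/(b + 3) + b)/4 = -((2*b)/(3 + b) + b)/4 = -(2*b/(3 + b) + b)/4 = -(b + 2*b/(3 + b))/4 = -b/4 - b/(2*(3 + b)))
O(E, H) = E + E*H² (O(E, H) = (E*H)*H + E = E*H² + E = E + E*H²)
u(T) = ¼ (u(T) = (-1*(-1)*(5 - 1)/(12 + 4*(-1)))² = (-1*(-1)*4/(12 - 4))² = (-1*(-1)*4/8)² = (-1*(-1)*⅛*4)² = (½)² = ¼)
X(l) = -l/11 (X(l) = l*(-1/11) = -l/11)
u(-3) - X(O(0, 4)) = ¼ - (-1)*0*(1 + 4²)/11 = ¼ - (-1)*0*(1 + 16)/11 = ¼ - (-1)*0*17/11 = ¼ - (-1)*0/11 = ¼ - 1*0 = ¼ + 0 = ¼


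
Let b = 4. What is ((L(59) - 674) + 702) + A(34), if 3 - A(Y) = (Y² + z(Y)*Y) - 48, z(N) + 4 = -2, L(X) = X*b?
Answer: -637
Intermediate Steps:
L(X) = 4*X (L(X) = X*4 = 4*X)
z(N) = -6 (z(N) = -4 - 2 = -6)
A(Y) = 51 - Y² + 6*Y (A(Y) = 3 - ((Y² - 6*Y) - 48) = 3 - (-48 + Y² - 6*Y) = 3 + (48 - Y² + 6*Y) = 51 - Y² + 6*Y)
((L(59) - 674) + 702) + A(34) = ((4*59 - 674) + 702) + (51 - 1*34² + 6*34) = ((236 - 674) + 702) + (51 - 1*1156 + 204) = (-438 + 702) + (51 - 1156 + 204) = 264 - 901 = -637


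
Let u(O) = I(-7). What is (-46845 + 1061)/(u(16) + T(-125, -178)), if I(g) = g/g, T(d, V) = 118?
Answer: -45784/119 ≈ -384.74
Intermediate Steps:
I(g) = 1
u(O) = 1
(-46845 + 1061)/(u(16) + T(-125, -178)) = (-46845 + 1061)/(1 + 118) = -45784/119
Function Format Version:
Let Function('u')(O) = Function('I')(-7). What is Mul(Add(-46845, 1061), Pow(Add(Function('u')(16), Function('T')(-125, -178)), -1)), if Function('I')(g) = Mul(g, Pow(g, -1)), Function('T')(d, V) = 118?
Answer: Rational(-45784, 119) ≈ -384.74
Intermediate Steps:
Function('I')(g) = 1
Function('u')(O) = 1
Mul(Add(-46845, 1061), Pow(Add(Function('u')(16), Function('T')(-125, -178)), -1)) = Mul(Add(-46845, 1061), Pow(Add(1, 118), -1)) = Mul(-45784, Pow(119, -1)) = Mul(-45784, Rational(1, 119)) = Rational(-45784, 119)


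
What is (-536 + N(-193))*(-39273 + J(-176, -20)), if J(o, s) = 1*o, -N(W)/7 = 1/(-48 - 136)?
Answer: 3890342033/184 ≈ 2.1143e+7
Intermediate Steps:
N(W) = 7/184 (N(W) = -7/(-48 - 136) = -7/(-184) = -7*(-1/184) = 7/184)
J(o, s) = o
(-536 + N(-193))*(-39273 + J(-176, -20)) = (-536 + 7/184)*(-39273 - 176) = -98617/184*(-39449) = 3890342033/184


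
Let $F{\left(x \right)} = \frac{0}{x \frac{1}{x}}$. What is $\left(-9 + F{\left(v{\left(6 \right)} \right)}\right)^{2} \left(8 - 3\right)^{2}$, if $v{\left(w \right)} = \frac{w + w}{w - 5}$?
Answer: $2025$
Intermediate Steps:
$v{\left(w \right)} = \frac{2 w}{-5 + w}$
$F{\left(x \right)} = 0$ ($F{\left(x \right)} = \frac{0}{1} = 0 \cdot 1 = 0$)
$\left(-9 + F{\left(v{\left(6 \right)} \right)}\right)^{2} \left(8 - 3\right)^{2} = \left(-9 + 0\right)^{2} \left(8 - 3\right)^{2} = \left(-9\right)^{2} \cdot 5^{2} = 81 \cdot 25 = 2025$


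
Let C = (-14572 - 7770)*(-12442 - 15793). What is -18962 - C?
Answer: -630845332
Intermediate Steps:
C = 630826370 (C = -22342*(-28235) = 630826370)
-18962 - C = -18962 - 1*630826370 = -18962 - 630826370 = -630845332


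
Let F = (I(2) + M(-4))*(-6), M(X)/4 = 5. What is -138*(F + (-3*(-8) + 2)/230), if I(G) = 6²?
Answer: 231762/5 ≈ 46352.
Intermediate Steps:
M(X) = 20 (M(X) = 4*5 = 20)
I(G) = 36
F = -336 (F = (36 + 20)*(-6) = 56*(-6) = -336)
-138*(F + (-3*(-8) + 2)/230) = -138*(-336 + (-3*(-8) + 2)/230) = -138*(-336 + (24 + 2)*(1/230)) = -138*(-336 + 26*(1/230)) = -138*(-336 + 13/115) = -138*(-38627/115) = 231762/5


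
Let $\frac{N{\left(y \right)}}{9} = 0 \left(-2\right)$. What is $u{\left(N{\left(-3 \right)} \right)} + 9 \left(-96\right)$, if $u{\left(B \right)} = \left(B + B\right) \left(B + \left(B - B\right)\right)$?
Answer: $-864$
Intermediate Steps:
$N{\left(y \right)} = 0$ ($N{\left(y \right)} = 9 \cdot 0 \left(-2\right) = 9 \cdot 0 = 0$)
$u{\left(B \right)} = 2 B^{2}$ ($u{\left(B \right)} = 2 B \left(B + 0\right) = 2 B B = 2 B^{2}$)
$u{\left(N{\left(-3 \right)} \right)} + 9 \left(-96\right) = 2 \cdot 0^{2} + 9 \left(-96\right) = 2 \cdot 0 - 864 = 0 - 864 = -864$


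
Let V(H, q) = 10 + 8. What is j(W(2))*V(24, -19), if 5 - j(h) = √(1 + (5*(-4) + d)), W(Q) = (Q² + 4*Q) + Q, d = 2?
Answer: 90 - 18*I*√17 ≈ 90.0 - 74.216*I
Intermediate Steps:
V(H, q) = 18
W(Q) = Q² + 5*Q
j(h) = 5 - I*√17 (j(h) = 5 - √(1 + (5*(-4) + 2)) = 5 - √(1 + (-20 + 2)) = 5 - √(1 - 18) = 5 - √(-17) = 5 - I*√17)
j(W(2))*V(24, -19) = (5 - I*√17)*18 = 90 - 18*I*√17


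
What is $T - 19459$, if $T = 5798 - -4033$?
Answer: $-9628$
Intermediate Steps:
$T = 9831$ ($T = 5798 + 4033 = 9831$)
$T - 19459 = 9831 - 19459 = -9628$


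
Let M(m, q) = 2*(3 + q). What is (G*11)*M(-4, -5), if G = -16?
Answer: 704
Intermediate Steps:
M(m, q) = 6 + 2*q
(G*11)*M(-4, -5) = (-16*11)*(6 + 2*(-5)) = -176*(6 - 10) = -176*(-4) = 704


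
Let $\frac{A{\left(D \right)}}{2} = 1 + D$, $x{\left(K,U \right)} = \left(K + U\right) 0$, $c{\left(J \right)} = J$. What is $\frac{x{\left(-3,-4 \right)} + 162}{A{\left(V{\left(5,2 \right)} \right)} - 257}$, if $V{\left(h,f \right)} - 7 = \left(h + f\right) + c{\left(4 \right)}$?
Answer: $- \frac{54}{73} \approx -0.73973$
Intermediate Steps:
$x{\left(K,U \right)} = 0$
$V{\left(h,f \right)} = 11 + f + h$ ($V{\left(h,f \right)} = 7 + \left(\left(h + f\right) + 4\right) = 7 + \left(\left(f + h\right) + 4\right) = 7 + \left(4 + f + h\right) = 11 + f + h$)
$A{\left(D \right)} = 2 + 2 D$ ($A{\left(D \right)} = 2 \left(1 + D\right) = 2 + 2 D$)
$\frac{x{\left(-3,-4 \right)} + 162}{A{\left(V{\left(5,2 \right)} \right)} - 257} = \frac{0 + 162}{\left(2 + 2 \left(11 + 2 + 5\right)\right) - 257} = \frac{162}{\left(2 + 2 \cdot 18\right) - 257} = \frac{162}{\left(2 + 36\right) - 257} = \frac{162}{38 - 257} = \frac{162}{-219} = 162 \left(- \frac{1}{219}\right) = - \frac{54}{73}$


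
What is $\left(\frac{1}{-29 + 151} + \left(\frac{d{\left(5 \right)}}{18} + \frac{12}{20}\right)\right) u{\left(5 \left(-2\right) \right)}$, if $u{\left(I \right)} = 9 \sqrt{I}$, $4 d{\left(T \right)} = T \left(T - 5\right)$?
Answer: $\frac{3339 i \sqrt{10}}{610} \approx 17.31 i$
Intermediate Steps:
$d{\left(T \right)} = \frac{T \left(-5 + T\right)}{4}$ ($d{\left(T \right)} = \frac{T \left(T - 5\right)}{4} = \frac{T \left(-5 + T\right)}{4}$)
$\left(\frac{1}{-29 + 151} + \left(\frac{d{\left(5 \right)}}{18} + \frac{12}{20}\right)\right) u{\left(5 \left(-2\right) \right)} = \left(\frac{1}{-29 + 151} + \left(\frac{\frac{1}{4} \cdot 5 \left(-5 + 5\right)}{18} + \frac{12}{20}\right)\right) 9 \sqrt{5 \left(-2\right)} = \left(\frac{1}{122} + \left(\frac{1}{4} \cdot 5 \cdot 0 \cdot \frac{1}{18} + 12 \cdot \frac{1}{20}\right)\right) 9 \sqrt{-10} = \left(\frac{1}{122} + \left(0 \cdot \frac{1}{18} + \frac{3}{5}\right)\right) 9 i \sqrt{10} = \left(\frac{1}{122} + \left(0 + \frac{3}{5}\right)\right) 9 i \sqrt{10} = \left(\frac{1}{122} + \frac{3}{5}\right) 9 i \sqrt{10} = \frac{371 \cdot 9 i \sqrt{10}}{610} = \frac{3339 i \sqrt{10}}{610}$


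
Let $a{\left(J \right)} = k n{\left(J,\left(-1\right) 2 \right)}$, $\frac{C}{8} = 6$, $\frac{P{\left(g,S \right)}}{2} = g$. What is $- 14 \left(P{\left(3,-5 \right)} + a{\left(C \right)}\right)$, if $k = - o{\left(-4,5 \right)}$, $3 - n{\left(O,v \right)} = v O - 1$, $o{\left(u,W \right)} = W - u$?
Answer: $12516$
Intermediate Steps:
$P{\left(g,S \right)} = 2 g$
$C = 48$ ($C = 8 \cdot 6 = 48$)
$n{\left(O,v \right)} = 4 - O v$ ($n{\left(O,v \right)} = 3 - \left(v O - 1\right) = 3 - \left(O v - 1\right) = 3 - \left(-1 + O v\right) = 4 - O v$)
$k = -9$ ($k = - (5 - -4) = - (5 + 4) = \left(-1\right) 9 = -9$)
$a{\left(J \right)} = -36 - 18 J$ ($a{\left(J \right)} = - 9 \left(4 - J \left(\left(-1\right) 2\right)\right) = - 9 \left(4 - J \left(-2\right)\right) = - 9 \left(4 + 2 J\right) = -36 - 18 J$)
$- 14 \left(P{\left(3,-5 \right)} + a{\left(C \right)}\right) = - 14 \left(2 \cdot 3 - 900\right) = - 14 \left(6 - 900\right) = \left(-14\right) \left(-894\right) = 12516$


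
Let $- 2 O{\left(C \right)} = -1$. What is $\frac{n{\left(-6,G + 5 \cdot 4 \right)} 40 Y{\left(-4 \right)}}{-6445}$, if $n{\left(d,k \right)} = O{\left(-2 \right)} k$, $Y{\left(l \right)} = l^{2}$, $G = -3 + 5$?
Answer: $- \frac{1408}{1289} \approx -1.0923$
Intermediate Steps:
$G = 2$
$O{\left(C \right)} = \frac{1}{2}$ ($O{\left(C \right)} = \left(- \frac{1}{2}\right) \left(-1\right) = \frac{1}{2}$)
$n{\left(d,k \right)} = \frac{k}{2}$
$\frac{n{\left(-6,G + 5 \cdot 4 \right)} 40 Y{\left(-4 \right)}}{-6445} = \frac{\frac{2 + 5 \cdot 4}{2} \cdot 40 \left(-4\right)^{2}}{-6445} = \frac{2 + 20}{2} \cdot 40 \cdot 16 \left(- \frac{1}{6445}\right) = \frac{1}{2} \cdot 22 \cdot 40 \cdot 16 \left(- \frac{1}{6445}\right) = 11 \cdot 40 \cdot 16 \left(- \frac{1}{6445}\right) = 440 \cdot 16 \left(- \frac{1}{6445}\right) = 7040 \left(- \frac{1}{6445}\right) = - \frac{1408}{1289}$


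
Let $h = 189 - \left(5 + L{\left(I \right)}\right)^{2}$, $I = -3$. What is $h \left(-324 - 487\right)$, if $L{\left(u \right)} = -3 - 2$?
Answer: $-153279$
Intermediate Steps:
$L{\left(u \right)} = -5$
$h = 189$ ($h = 189 - \left(5 - 5\right)^{2} = 189 - 0^{2} = 189 - 0 = 189 + 0 = 189$)
$h \left(-324 - 487\right) = 189 \left(-324 - 487\right) = 189 \left(-811\right) = -153279$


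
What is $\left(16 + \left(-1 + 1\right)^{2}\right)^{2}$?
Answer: $256$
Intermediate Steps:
$\left(16 + \left(-1 + 1\right)^{2}\right)^{2} = \left(16 + 0^{2}\right)^{2} = \left(16 + 0\right)^{2} = 16^{2} = 256$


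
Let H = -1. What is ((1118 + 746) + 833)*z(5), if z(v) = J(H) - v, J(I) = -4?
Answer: -24273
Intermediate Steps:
z(v) = -4 - v
((1118 + 746) + 833)*z(5) = ((1118 + 746) + 833)*(-4 - 1*5) = (1864 + 833)*(-4 - 5) = 2697*(-9) = -24273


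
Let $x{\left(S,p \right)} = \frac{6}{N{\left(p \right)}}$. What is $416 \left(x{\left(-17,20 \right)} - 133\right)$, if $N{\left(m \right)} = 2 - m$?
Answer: $- \frac{166400}{3} \approx -55467.0$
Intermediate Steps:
$x{\left(S,p \right)} = \frac{6}{2 - p}$
$416 \left(x{\left(-17,20 \right)} - 133\right) = 416 \left(- \frac{6}{-2 + 20} - 133\right) = 416 \left(- \frac{6}{18} - 133\right) = 416 \left(\left(-6\right) \frac{1}{18} - 133\right) = 416 \left(- \frac{1}{3} - 133\right) = 416 \left(- \frac{400}{3}\right) = - \frac{166400}{3}$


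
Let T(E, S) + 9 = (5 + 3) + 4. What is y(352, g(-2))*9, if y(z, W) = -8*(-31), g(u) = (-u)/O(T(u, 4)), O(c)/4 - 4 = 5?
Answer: 2232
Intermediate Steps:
T(E, S) = 3 (T(E, S) = -9 + ((5 + 3) + 4) = -9 + (8 + 4) = -9 + 12 = 3)
O(c) = 36 (O(c) = 16 + 4*5 = 16 + 20 = 36)
g(u) = -u/36
y(z, W) = 248
y(352, g(-2))*9 = 248*9 = 2232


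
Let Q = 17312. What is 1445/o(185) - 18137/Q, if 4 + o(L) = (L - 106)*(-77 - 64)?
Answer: -227116431/192907616 ≈ -1.1773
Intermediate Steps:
o(L) = 14942 - 141*L (o(L) = -4 + (L - 106)*(-77 - 64) = -4 + (-106 + L)*(-141) = -4 + (14946 - 141*L) = 14942 - 141*L)
1445/o(185) - 18137/Q = 1445/(14942 - 141*185) - 18137/17312 = 1445/(14942 - 26085) - 18137*1/17312 = 1445/(-11143) - 18137/17312 = 1445*(-1/11143) - 18137/17312 = -1445/11143 - 18137/17312 = -227116431/192907616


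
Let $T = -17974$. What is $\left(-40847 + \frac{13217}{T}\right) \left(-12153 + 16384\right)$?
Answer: $- \frac{3106388332045}{17974} \approx -1.7283 \cdot 10^{8}$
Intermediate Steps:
$\left(-40847 + \frac{13217}{T}\right) \left(-12153 + 16384\right) = \left(-40847 + \frac{13217}{-17974}\right) \left(-12153 + 16384\right) = \left(-40847 + 13217 \left(- \frac{1}{17974}\right)\right) 4231 = \left(-40847 - \frac{13217}{17974}\right) 4231 = \left(- \frac{734197195}{17974}\right) 4231 = - \frac{3106388332045}{17974}$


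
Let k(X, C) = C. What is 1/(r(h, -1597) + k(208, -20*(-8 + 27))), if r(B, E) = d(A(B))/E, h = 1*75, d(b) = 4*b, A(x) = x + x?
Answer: -1597/607460 ≈ -0.0026290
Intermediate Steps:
A(x) = 2*x
h = 75
r(B, E) = 8*B/E (r(B, E) = (4*(2*B))/E = (8*B)/E = 8*B/E)
1/(r(h, -1597) + k(208, -20*(-8 + 27))) = 1/(8*75/(-1597) - 20*(-8 + 27)) = 1/(8*75*(-1/1597) - 20*19) = 1/(-600/1597 - 380) = 1/(-607460/1597) = -1597/607460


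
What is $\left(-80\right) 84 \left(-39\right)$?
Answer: $262080$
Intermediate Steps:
$\left(-80\right) 84 \left(-39\right) = \left(-6720\right) \left(-39\right) = 262080$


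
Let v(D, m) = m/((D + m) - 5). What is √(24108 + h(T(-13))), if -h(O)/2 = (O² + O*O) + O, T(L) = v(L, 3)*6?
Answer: 2*√150654/5 ≈ 155.26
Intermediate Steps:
v(D, m) = m/(-5 + D + m)
T(L) = 18/(-2 + L) (T(L) = (3/(-5 + L + 3))*6 = (3/(-2 + L))*6 = 18/(-2 + L))
h(O) = -4*O² - 2*O (h(O) = -2*((O² + O*O) + O) = -2*((O² + O²) + O) = -2*(2*O² + O) = -2*(O + 2*O²) = -4*O² - 2*O)
√(24108 + h(T(-13))) = √(24108 - 2*18/(-2 - 13)*(1 + 2*(18/(-2 - 13)))) = √(24108 - 2*18/(-15)*(1 + 2*(18/(-15)))) = √(24108 - 2*18*(-1/15)*(1 + 2*(18*(-1/15)))) = √(24108 - 2*(-6/5)*(1 + 2*(-6/5))) = √(24108 - 2*(-6/5)*(1 - 12/5)) = √(24108 - 2*(-6/5)*(-7/5)) = √(24108 - 84/25) = √(602616/25) = 2*√150654/5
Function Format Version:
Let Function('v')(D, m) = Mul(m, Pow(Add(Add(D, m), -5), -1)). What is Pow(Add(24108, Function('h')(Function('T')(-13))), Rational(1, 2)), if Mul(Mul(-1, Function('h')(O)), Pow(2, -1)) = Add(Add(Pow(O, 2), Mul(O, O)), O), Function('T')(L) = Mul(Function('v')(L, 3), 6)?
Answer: Mul(Rational(2, 5), Pow(150654, Rational(1, 2))) ≈ 155.26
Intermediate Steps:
Function('v')(D, m) = Mul(m, Pow(Add(-5, D, m), -1))
Function('T')(L) = Mul(18, Pow(Add(-2, L), -1)) (Function('T')(L) = Mul(Mul(3, Pow(Add(-5, L, 3), -1)), 6) = Mul(Mul(3, Pow(Add(-2, L), -1)), 6) = Mul(18, Pow(Add(-2, L), -1)))
Function('h')(O) = Add(Mul(-4, Pow(O, 2)), Mul(-2, O)) (Function('h')(O) = Mul(-2, Add(Add(Pow(O, 2), Mul(O, O)), O)) = Mul(-2, Add(Add(Pow(O, 2), Pow(O, 2)), O)) = Mul(-2, Add(Mul(2, Pow(O, 2)), O)) = Mul(-2, Add(O, Mul(2, Pow(O, 2)))) = Add(Mul(-4, Pow(O, 2)), Mul(-2, O)))
Pow(Add(24108, Function('h')(Function('T')(-13))), Rational(1, 2)) = Pow(Add(24108, Mul(-2, Mul(18, Pow(Add(-2, -13), -1)), Add(1, Mul(2, Mul(18, Pow(Add(-2, -13), -1)))))), Rational(1, 2)) = Pow(Add(24108, Mul(-2, Mul(18, Pow(-15, -1)), Add(1, Mul(2, Mul(18, Pow(-15, -1)))))), Rational(1, 2)) = Pow(Add(24108, Mul(-2, Mul(18, Rational(-1, 15)), Add(1, Mul(2, Mul(18, Rational(-1, 15)))))), Rational(1, 2)) = Pow(Add(24108, Mul(-2, Rational(-6, 5), Add(1, Mul(2, Rational(-6, 5))))), Rational(1, 2)) = Pow(Add(24108, Mul(-2, Rational(-6, 5), Add(1, Rational(-12, 5)))), Rational(1, 2)) = Pow(Add(24108, Mul(-2, Rational(-6, 5), Rational(-7, 5))), Rational(1, 2)) = Pow(Add(24108, Rational(-84, 25)), Rational(1, 2)) = Pow(Rational(602616, 25), Rational(1, 2)) = Mul(Rational(2, 5), Pow(150654, Rational(1, 2)))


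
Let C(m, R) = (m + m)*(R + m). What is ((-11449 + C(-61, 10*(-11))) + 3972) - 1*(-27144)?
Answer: 40529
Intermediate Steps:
C(m, R) = 2*m*(R + m) (C(m, R) = (2*m)*(R + m) = 2*m*(R + m))
((-11449 + C(-61, 10*(-11))) + 3972) - 1*(-27144) = ((-11449 + 2*(-61)*(10*(-11) - 61)) + 3972) - 1*(-27144) = ((-11449 + 2*(-61)*(-110 - 61)) + 3972) + 27144 = ((-11449 + 2*(-61)*(-171)) + 3972) + 27144 = ((-11449 + 20862) + 3972) + 27144 = (9413 + 3972) + 27144 = 13385 + 27144 = 40529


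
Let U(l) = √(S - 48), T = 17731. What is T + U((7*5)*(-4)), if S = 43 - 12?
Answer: 17731 + I*√17 ≈ 17731.0 + 4.1231*I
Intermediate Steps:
S = 31
U(l) = I*√17 (U(l) = √(31 - 48) = √(-17) = I*√17)
T + U((7*5)*(-4)) = 17731 + I*√17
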